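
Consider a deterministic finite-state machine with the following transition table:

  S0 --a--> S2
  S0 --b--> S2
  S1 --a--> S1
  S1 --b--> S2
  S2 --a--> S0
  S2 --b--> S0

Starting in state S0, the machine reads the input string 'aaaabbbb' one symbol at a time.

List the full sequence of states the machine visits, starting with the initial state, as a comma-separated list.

Start: S0
  read 'a': S0 --a--> S2
  read 'a': S2 --a--> S0
  read 'a': S0 --a--> S2
  read 'a': S2 --a--> S0
  read 'b': S0 --b--> S2
  read 'b': S2 --b--> S0
  read 'b': S0 --b--> S2
  read 'b': S2 --b--> S0

Answer: S0, S2, S0, S2, S0, S2, S0, S2, S0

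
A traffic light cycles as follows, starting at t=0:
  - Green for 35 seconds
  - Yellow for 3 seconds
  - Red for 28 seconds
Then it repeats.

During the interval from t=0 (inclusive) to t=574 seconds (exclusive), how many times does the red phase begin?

Answer: 9

Derivation:
Cycle = 35+3+28 = 66s
red phase starts at t = k*66 + 38 for k=0,1,2,...
Need k*66+38 < 574 → k < 8.121
k ∈ {0, ..., 8} → 9 starts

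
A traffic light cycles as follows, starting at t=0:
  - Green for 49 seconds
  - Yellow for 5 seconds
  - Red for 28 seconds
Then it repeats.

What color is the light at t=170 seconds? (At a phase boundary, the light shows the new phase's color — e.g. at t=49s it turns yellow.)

Cycle length = 49 + 5 + 28 = 82s
t = 170, phase_t = 170 mod 82 = 6
6 < 49 (green end) → GREEN

Answer: green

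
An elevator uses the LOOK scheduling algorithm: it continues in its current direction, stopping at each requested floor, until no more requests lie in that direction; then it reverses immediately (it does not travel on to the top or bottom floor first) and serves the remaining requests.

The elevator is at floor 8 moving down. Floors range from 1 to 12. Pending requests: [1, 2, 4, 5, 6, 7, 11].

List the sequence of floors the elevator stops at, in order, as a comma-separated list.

Answer: 7, 6, 5, 4, 2, 1, 11

Derivation:
Current: 8, moving DOWN
Serve below first (descending): [7, 6, 5, 4, 2, 1]
Then reverse, serve above (ascending): [11]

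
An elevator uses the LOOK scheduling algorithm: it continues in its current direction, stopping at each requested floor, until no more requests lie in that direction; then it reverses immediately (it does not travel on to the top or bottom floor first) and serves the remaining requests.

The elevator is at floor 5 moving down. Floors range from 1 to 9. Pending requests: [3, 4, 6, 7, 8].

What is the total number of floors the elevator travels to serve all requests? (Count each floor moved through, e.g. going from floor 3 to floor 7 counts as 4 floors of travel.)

Answer: 7

Derivation:
Start at floor 5 moving down, LOOK stop order: [4, 3, 6, 7, 8]
  5 → 4: |4-5| = 1, total = 1
  4 → 3: |3-4| = 1, total = 2
  3 → 6: |6-3| = 3, total = 5
  6 → 7: |7-6| = 1, total = 6
  7 → 8: |8-7| = 1, total = 7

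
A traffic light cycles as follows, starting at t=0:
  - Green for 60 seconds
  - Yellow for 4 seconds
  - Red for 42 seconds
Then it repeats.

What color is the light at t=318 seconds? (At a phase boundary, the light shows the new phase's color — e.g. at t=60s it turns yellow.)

Cycle length = 60 + 4 + 42 = 106s
t = 318, phase_t = 318 mod 106 = 0
0 < 60 (green end) → GREEN

Answer: green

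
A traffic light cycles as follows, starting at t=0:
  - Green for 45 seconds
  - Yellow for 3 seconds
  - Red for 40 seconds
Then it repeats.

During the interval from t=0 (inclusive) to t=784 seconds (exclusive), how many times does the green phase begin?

Answer: 9

Derivation:
Cycle = 45+3+40 = 88s
green phase starts at t = k*88 + 0 for k=0,1,2,...
Need k*88+0 < 784 → k < 8.909
k ∈ {0, ..., 8} → 9 starts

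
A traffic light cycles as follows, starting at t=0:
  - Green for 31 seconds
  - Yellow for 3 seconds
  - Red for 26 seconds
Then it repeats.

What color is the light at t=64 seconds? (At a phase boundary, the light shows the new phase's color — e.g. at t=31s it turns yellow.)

Answer: green

Derivation:
Cycle length = 31 + 3 + 26 = 60s
t = 64, phase_t = 64 mod 60 = 4
4 < 31 (green end) → GREEN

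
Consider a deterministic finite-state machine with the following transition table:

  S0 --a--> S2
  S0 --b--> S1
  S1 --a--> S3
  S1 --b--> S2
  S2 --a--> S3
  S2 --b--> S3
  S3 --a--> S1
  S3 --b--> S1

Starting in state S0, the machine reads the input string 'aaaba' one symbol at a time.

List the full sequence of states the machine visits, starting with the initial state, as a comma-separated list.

Answer: S0, S2, S3, S1, S2, S3

Derivation:
Start: S0
  read 'a': S0 --a--> S2
  read 'a': S2 --a--> S3
  read 'a': S3 --a--> S1
  read 'b': S1 --b--> S2
  read 'a': S2 --a--> S3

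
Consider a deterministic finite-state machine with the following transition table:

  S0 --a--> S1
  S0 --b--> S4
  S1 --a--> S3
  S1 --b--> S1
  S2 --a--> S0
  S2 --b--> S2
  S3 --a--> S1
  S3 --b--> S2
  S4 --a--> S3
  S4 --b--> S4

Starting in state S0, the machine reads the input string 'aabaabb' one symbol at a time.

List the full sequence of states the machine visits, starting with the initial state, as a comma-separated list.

Answer: S0, S1, S3, S2, S0, S1, S1, S1

Derivation:
Start: S0
  read 'a': S0 --a--> S1
  read 'a': S1 --a--> S3
  read 'b': S3 --b--> S2
  read 'a': S2 --a--> S0
  read 'a': S0 --a--> S1
  read 'b': S1 --b--> S1
  read 'b': S1 --b--> S1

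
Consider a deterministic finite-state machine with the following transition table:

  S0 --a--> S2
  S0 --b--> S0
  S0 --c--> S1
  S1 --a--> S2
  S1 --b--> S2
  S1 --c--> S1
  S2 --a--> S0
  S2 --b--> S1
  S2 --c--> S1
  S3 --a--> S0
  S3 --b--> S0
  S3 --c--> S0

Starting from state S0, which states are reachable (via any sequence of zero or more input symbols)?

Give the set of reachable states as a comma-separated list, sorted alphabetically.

BFS from S0:
  visit S0: S0--a-->S2 (new), S0--b-->S0 (seen), S0--c-->S1 (new)
  visit S2: S2--a-->S0 (seen), S2--b-->S1 (seen), S2--c-->S1 (seen)
  visit S1: S1--a-->S2 (seen), S1--b-->S2 (seen), S1--c-->S1 (seen)

Answer: S0, S1, S2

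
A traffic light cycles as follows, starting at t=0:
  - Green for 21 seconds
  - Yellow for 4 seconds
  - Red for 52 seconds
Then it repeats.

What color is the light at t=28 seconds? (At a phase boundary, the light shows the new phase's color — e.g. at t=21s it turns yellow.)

Cycle length = 21 + 4 + 52 = 77s
t = 28, phase_t = 28 mod 77 = 28
28 >= 25 → RED

Answer: red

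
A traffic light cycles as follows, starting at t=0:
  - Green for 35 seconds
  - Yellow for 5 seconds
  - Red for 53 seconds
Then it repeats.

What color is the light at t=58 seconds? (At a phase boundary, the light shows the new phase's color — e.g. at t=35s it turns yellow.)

Answer: red

Derivation:
Cycle length = 35 + 5 + 53 = 93s
t = 58, phase_t = 58 mod 93 = 58
58 >= 40 → RED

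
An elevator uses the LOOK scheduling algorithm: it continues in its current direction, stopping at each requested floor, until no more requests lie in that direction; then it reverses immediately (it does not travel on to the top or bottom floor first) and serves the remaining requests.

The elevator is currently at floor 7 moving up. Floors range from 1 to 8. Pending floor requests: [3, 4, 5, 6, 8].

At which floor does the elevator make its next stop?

Current floor: 7, direction: up
Requests above: [8]
Requests below: [3, 4, 5, 6]
Moving up and requests lie above → nearest above is min([8]) = 8

Answer: 8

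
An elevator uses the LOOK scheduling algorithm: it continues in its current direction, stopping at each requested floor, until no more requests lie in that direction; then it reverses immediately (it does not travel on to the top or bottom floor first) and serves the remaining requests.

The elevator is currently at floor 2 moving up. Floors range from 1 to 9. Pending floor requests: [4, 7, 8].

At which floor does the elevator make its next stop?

Current floor: 2, direction: up
Requests above: [4, 7, 8]
Requests below: []
Moving up and requests lie above → nearest above is min([4, 7, 8]) = 4

Answer: 4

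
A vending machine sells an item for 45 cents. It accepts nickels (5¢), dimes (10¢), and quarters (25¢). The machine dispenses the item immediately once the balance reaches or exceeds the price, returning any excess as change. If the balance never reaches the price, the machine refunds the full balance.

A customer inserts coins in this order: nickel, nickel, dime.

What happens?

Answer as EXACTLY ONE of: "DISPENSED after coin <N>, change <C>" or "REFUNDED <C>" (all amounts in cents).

Answer: REFUNDED 20

Derivation:
Price: 45¢
Coin 1 (nickel, 5¢): balance = 5¢
Coin 2 (nickel, 5¢): balance = 10¢
Coin 3 (dime, 10¢): balance = 20¢
All coins inserted, balance 20¢ < price 45¢ → REFUND 20¢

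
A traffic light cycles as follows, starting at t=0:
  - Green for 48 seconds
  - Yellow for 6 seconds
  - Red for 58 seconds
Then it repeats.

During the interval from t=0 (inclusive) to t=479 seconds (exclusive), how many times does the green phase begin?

Answer: 5

Derivation:
Cycle = 48+6+58 = 112s
green phase starts at t = k*112 + 0 for k=0,1,2,...
Need k*112+0 < 479 → k < 4.277
k ∈ {0, ..., 4} → 5 starts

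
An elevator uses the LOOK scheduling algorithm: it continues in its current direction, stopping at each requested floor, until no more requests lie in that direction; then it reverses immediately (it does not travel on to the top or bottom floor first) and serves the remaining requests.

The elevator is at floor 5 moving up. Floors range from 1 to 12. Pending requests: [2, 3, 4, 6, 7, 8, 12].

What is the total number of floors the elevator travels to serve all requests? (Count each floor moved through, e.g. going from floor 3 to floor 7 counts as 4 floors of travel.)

Start at floor 5 moving up, LOOK stop order: [6, 7, 8, 12, 4, 3, 2]
  5 → 6: |6-5| = 1, total = 1
  6 → 7: |7-6| = 1, total = 2
  7 → 8: |8-7| = 1, total = 3
  8 → 12: |12-8| = 4, total = 7
  12 → 4: |4-12| = 8, total = 15
  4 → 3: |3-4| = 1, total = 16
  3 → 2: |2-3| = 1, total = 17

Answer: 17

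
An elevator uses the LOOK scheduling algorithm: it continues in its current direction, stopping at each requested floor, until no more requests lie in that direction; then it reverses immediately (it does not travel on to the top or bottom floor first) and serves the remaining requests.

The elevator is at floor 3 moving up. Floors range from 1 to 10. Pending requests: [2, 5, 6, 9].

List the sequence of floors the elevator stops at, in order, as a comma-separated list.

Answer: 5, 6, 9, 2

Derivation:
Current: 3, moving UP
Serve above first (ascending): [5, 6, 9]
Then reverse, serve below (descending): [2]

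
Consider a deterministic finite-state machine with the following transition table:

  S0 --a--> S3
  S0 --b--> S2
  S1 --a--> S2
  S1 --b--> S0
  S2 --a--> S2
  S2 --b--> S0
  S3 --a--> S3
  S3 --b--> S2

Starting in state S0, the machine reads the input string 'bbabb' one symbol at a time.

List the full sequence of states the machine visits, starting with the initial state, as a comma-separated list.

Start: S0
  read 'b': S0 --b--> S2
  read 'b': S2 --b--> S0
  read 'a': S0 --a--> S3
  read 'b': S3 --b--> S2
  read 'b': S2 --b--> S0

Answer: S0, S2, S0, S3, S2, S0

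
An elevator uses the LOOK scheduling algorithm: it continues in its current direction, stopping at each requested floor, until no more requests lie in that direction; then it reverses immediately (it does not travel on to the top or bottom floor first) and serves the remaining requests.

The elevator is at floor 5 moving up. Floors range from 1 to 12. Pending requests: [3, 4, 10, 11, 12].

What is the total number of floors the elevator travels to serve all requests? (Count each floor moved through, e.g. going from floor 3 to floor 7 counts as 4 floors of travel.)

Answer: 16

Derivation:
Start at floor 5 moving up, LOOK stop order: [10, 11, 12, 4, 3]
  5 → 10: |10-5| = 5, total = 5
  10 → 11: |11-10| = 1, total = 6
  11 → 12: |12-11| = 1, total = 7
  12 → 4: |4-12| = 8, total = 15
  4 → 3: |3-4| = 1, total = 16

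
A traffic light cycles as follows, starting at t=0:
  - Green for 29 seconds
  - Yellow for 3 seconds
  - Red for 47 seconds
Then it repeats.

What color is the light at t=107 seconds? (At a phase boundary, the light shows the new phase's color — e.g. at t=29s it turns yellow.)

Cycle length = 29 + 3 + 47 = 79s
t = 107, phase_t = 107 mod 79 = 28
28 < 29 (green end) → GREEN

Answer: green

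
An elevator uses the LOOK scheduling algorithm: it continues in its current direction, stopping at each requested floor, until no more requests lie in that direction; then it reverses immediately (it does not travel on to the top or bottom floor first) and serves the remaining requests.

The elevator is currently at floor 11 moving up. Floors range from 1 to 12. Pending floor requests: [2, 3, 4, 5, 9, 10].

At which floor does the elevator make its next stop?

Answer: 10

Derivation:
Current floor: 11, direction: up
Requests above: []
Requests below: [2, 3, 4, 5, 9, 10]
Moving up but no requests above → reverse; nearest below is max([2, 3, 4, 5, 9, 10]) = 10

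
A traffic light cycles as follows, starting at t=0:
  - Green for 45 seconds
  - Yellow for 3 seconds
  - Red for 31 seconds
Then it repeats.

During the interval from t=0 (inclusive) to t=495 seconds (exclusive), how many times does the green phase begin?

Cycle = 45+3+31 = 79s
green phase starts at t = k*79 + 0 for k=0,1,2,...
Need k*79+0 < 495 → k < 6.266
k ∈ {0, ..., 6} → 7 starts

Answer: 7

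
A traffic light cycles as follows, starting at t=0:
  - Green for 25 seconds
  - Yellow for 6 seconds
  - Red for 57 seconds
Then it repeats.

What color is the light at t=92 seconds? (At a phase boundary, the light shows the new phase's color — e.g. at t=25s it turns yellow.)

Cycle length = 25 + 6 + 57 = 88s
t = 92, phase_t = 92 mod 88 = 4
4 < 25 (green end) → GREEN

Answer: green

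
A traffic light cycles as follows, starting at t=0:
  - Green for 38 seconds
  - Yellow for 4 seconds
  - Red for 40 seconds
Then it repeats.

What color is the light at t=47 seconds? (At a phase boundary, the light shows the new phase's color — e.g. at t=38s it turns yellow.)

Cycle length = 38 + 4 + 40 = 82s
t = 47, phase_t = 47 mod 82 = 47
47 >= 42 → RED

Answer: red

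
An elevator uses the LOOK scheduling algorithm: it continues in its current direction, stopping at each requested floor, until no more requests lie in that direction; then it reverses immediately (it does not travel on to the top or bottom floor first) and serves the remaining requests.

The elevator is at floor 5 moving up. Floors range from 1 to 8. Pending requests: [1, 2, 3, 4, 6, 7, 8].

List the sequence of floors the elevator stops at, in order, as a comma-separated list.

Answer: 6, 7, 8, 4, 3, 2, 1

Derivation:
Current: 5, moving UP
Serve above first (ascending): [6, 7, 8]
Then reverse, serve below (descending): [4, 3, 2, 1]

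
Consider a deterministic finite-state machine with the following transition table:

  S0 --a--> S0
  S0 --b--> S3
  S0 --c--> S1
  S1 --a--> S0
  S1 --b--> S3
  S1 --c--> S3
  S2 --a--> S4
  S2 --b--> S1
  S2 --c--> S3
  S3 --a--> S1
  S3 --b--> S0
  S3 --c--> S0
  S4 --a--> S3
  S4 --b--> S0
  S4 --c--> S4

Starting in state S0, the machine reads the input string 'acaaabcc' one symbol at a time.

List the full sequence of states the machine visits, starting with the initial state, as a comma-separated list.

Answer: S0, S0, S1, S0, S0, S0, S3, S0, S1

Derivation:
Start: S0
  read 'a': S0 --a--> S0
  read 'c': S0 --c--> S1
  read 'a': S1 --a--> S0
  read 'a': S0 --a--> S0
  read 'a': S0 --a--> S0
  read 'b': S0 --b--> S3
  read 'c': S3 --c--> S0
  read 'c': S0 --c--> S1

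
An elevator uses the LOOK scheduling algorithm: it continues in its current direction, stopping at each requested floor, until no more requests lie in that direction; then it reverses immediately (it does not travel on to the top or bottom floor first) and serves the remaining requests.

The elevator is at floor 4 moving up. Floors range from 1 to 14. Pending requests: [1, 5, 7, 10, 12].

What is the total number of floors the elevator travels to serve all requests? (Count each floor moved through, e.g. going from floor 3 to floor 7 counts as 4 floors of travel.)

Answer: 19

Derivation:
Start at floor 4 moving up, LOOK stop order: [5, 7, 10, 12, 1]
  4 → 5: |5-4| = 1, total = 1
  5 → 7: |7-5| = 2, total = 3
  7 → 10: |10-7| = 3, total = 6
  10 → 12: |12-10| = 2, total = 8
  12 → 1: |1-12| = 11, total = 19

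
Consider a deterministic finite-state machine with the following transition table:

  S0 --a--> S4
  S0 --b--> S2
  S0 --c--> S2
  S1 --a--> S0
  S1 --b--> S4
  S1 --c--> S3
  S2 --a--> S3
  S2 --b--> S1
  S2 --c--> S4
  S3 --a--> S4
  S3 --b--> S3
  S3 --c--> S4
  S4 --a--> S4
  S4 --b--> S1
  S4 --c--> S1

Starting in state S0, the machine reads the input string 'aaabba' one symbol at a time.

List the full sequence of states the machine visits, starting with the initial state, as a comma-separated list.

Start: S0
  read 'a': S0 --a--> S4
  read 'a': S4 --a--> S4
  read 'a': S4 --a--> S4
  read 'b': S4 --b--> S1
  read 'b': S1 --b--> S4
  read 'a': S4 --a--> S4

Answer: S0, S4, S4, S4, S1, S4, S4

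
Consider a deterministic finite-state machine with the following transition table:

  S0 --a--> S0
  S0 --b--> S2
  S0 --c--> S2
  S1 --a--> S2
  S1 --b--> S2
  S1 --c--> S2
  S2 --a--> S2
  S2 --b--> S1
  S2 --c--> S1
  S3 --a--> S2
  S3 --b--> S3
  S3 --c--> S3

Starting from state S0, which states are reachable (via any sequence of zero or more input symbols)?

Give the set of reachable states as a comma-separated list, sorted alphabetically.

Answer: S0, S1, S2

Derivation:
BFS from S0:
  visit S0: S0--a-->S0 (seen), S0--b-->S2 (new), S0--c-->S2 (seen)
  visit S2: S2--a-->S2 (seen), S2--b-->S1 (new), S2--c-->S1 (seen)
  visit S1: S1--a-->S2 (seen), S1--b-->S2 (seen), S1--c-->S2 (seen)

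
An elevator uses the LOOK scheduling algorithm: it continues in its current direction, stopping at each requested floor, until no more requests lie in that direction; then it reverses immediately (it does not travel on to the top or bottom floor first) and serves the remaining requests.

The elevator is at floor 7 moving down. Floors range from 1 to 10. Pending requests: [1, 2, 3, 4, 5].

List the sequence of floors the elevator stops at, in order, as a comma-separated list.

Answer: 5, 4, 3, 2, 1

Derivation:
Current: 7, moving DOWN
Serve below first (descending): [5, 4, 3, 2, 1]
Then reverse, serve above (ascending): []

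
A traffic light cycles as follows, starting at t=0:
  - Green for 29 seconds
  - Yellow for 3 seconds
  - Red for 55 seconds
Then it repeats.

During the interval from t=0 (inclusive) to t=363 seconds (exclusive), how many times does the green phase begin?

Answer: 5

Derivation:
Cycle = 29+3+55 = 87s
green phase starts at t = k*87 + 0 for k=0,1,2,...
Need k*87+0 < 363 → k < 4.172
k ∈ {0, ..., 4} → 5 starts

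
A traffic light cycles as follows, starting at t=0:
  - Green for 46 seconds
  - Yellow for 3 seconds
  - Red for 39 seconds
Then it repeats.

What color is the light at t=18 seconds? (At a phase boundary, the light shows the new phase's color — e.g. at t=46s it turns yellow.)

Cycle length = 46 + 3 + 39 = 88s
t = 18, phase_t = 18 mod 88 = 18
18 < 46 (green end) → GREEN

Answer: green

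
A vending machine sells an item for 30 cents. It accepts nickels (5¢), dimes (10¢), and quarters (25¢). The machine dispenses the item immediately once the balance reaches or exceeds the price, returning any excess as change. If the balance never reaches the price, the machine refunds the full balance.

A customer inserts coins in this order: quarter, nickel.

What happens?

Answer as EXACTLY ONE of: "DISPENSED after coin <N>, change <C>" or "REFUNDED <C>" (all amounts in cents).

Answer: DISPENSED after coin 2, change 0

Derivation:
Price: 30¢
Coin 1 (quarter, 25¢): balance = 25¢
Coin 2 (nickel, 5¢): balance = 30¢
  → balance >= price → DISPENSE, change = 30 - 30 = 0¢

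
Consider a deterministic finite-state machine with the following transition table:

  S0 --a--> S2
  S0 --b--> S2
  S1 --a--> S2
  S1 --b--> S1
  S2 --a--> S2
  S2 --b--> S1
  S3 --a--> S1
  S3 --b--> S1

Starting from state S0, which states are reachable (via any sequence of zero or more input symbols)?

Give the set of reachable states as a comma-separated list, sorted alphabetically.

Answer: S0, S1, S2

Derivation:
BFS from S0:
  visit S0: S0--a-->S2 (new), S0--b-->S2 (seen)
  visit S2: S2--a-->S2 (seen), S2--b-->S1 (new)
  visit S1: S1--a-->S2 (seen), S1--b-->S1 (seen)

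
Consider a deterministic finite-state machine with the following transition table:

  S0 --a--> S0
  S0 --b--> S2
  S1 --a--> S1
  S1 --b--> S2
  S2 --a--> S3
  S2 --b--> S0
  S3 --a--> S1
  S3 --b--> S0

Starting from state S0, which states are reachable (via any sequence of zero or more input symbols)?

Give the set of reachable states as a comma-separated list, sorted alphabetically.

Answer: S0, S1, S2, S3

Derivation:
BFS from S0:
  visit S0: S0--a-->S0 (seen), S0--b-->S2 (new)
  visit S2: S2--a-->S3 (new), S2--b-->S0 (seen)
  visit S3: S3--a-->S1 (new), S3--b-->S0 (seen)
  visit S1: S1--a-->S1 (seen), S1--b-->S2 (seen)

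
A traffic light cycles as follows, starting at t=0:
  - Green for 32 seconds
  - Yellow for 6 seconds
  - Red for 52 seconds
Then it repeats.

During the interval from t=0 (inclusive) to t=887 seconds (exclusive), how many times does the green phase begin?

Answer: 10

Derivation:
Cycle = 32+6+52 = 90s
green phase starts at t = k*90 + 0 for k=0,1,2,...
Need k*90+0 < 887 → k < 9.856
k ∈ {0, ..., 9} → 10 starts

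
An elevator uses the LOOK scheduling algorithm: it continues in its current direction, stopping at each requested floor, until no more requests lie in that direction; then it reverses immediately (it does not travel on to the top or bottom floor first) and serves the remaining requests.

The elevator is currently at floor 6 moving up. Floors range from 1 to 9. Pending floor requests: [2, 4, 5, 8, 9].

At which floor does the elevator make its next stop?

Answer: 8

Derivation:
Current floor: 6, direction: up
Requests above: [8, 9]
Requests below: [2, 4, 5]
Moving up and requests lie above → nearest above is min([8, 9]) = 8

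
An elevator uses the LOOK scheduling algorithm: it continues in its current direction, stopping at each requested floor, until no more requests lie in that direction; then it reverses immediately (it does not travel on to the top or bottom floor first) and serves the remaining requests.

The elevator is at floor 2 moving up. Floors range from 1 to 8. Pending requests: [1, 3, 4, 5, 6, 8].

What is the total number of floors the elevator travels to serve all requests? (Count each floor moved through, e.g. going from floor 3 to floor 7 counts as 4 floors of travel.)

Answer: 13

Derivation:
Start at floor 2 moving up, LOOK stop order: [3, 4, 5, 6, 8, 1]
  2 → 3: |3-2| = 1, total = 1
  3 → 4: |4-3| = 1, total = 2
  4 → 5: |5-4| = 1, total = 3
  5 → 6: |6-5| = 1, total = 4
  6 → 8: |8-6| = 2, total = 6
  8 → 1: |1-8| = 7, total = 13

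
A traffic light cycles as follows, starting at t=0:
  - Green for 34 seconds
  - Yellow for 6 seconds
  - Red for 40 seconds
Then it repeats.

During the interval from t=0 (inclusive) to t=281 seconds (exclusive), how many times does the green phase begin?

Cycle = 34+6+40 = 80s
green phase starts at t = k*80 + 0 for k=0,1,2,...
Need k*80+0 < 281 → k < 3.513
k ∈ {0, ..., 3} → 4 starts

Answer: 4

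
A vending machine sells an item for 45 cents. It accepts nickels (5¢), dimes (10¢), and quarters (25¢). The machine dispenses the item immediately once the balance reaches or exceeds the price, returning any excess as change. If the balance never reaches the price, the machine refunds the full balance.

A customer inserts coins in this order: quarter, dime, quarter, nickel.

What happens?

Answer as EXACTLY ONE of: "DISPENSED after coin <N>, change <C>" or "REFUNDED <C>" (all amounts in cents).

Answer: DISPENSED after coin 3, change 15

Derivation:
Price: 45¢
Coin 1 (quarter, 25¢): balance = 25¢
Coin 2 (dime, 10¢): balance = 35¢
Coin 3 (quarter, 25¢): balance = 60¢
  → balance >= price → DISPENSE, change = 60 - 45 = 15¢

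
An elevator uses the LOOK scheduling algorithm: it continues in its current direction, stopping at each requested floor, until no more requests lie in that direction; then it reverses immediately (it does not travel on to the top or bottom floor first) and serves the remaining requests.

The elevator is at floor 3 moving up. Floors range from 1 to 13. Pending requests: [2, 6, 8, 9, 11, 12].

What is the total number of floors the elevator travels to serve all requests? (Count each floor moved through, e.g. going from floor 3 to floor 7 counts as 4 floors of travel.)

Start at floor 3 moving up, LOOK stop order: [6, 8, 9, 11, 12, 2]
  3 → 6: |6-3| = 3, total = 3
  6 → 8: |8-6| = 2, total = 5
  8 → 9: |9-8| = 1, total = 6
  9 → 11: |11-9| = 2, total = 8
  11 → 12: |12-11| = 1, total = 9
  12 → 2: |2-12| = 10, total = 19

Answer: 19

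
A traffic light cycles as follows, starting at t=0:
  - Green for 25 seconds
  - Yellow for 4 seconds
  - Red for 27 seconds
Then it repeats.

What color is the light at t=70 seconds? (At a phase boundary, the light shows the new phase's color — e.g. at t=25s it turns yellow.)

Cycle length = 25 + 4 + 27 = 56s
t = 70, phase_t = 70 mod 56 = 14
14 < 25 (green end) → GREEN

Answer: green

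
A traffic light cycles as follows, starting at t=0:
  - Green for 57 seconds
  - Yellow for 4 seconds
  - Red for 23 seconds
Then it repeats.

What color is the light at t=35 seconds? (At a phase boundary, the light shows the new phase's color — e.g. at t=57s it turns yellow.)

Answer: green

Derivation:
Cycle length = 57 + 4 + 23 = 84s
t = 35, phase_t = 35 mod 84 = 35
35 < 57 (green end) → GREEN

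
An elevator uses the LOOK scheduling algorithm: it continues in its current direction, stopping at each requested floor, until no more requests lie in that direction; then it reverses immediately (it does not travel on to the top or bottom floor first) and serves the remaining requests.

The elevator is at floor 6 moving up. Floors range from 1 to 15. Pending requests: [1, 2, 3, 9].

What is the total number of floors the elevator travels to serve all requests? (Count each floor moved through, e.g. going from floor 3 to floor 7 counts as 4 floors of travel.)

Start at floor 6 moving up, LOOK stop order: [9, 3, 2, 1]
  6 → 9: |9-6| = 3, total = 3
  9 → 3: |3-9| = 6, total = 9
  3 → 2: |2-3| = 1, total = 10
  2 → 1: |1-2| = 1, total = 11

Answer: 11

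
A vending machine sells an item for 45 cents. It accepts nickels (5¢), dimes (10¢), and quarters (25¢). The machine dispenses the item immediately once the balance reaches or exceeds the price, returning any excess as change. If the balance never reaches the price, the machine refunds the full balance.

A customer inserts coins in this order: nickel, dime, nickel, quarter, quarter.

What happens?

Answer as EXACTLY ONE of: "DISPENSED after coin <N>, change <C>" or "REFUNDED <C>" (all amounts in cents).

Price: 45¢
Coin 1 (nickel, 5¢): balance = 5¢
Coin 2 (dime, 10¢): balance = 15¢
Coin 3 (nickel, 5¢): balance = 20¢
Coin 4 (quarter, 25¢): balance = 45¢
  → balance >= price → DISPENSE, change = 45 - 45 = 0¢

Answer: DISPENSED after coin 4, change 0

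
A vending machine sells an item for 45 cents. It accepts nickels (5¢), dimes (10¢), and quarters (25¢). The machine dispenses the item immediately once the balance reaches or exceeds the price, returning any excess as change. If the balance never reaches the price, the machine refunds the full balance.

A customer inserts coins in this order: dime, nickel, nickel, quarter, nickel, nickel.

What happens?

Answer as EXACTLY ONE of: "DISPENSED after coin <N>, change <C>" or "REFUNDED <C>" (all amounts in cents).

Price: 45¢
Coin 1 (dime, 10¢): balance = 10¢
Coin 2 (nickel, 5¢): balance = 15¢
Coin 3 (nickel, 5¢): balance = 20¢
Coin 4 (quarter, 25¢): balance = 45¢
  → balance >= price → DISPENSE, change = 45 - 45 = 0¢

Answer: DISPENSED after coin 4, change 0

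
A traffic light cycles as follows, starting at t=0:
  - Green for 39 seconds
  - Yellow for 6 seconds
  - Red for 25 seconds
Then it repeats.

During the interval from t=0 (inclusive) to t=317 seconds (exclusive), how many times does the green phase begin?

Answer: 5

Derivation:
Cycle = 39+6+25 = 70s
green phase starts at t = k*70 + 0 for k=0,1,2,...
Need k*70+0 < 317 → k < 4.529
k ∈ {0, ..., 4} → 5 starts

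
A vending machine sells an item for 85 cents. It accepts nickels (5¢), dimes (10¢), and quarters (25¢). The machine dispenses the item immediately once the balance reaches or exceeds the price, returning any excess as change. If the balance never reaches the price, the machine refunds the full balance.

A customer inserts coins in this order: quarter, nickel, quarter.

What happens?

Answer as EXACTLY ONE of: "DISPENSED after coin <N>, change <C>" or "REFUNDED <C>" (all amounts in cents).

Answer: REFUNDED 55

Derivation:
Price: 85¢
Coin 1 (quarter, 25¢): balance = 25¢
Coin 2 (nickel, 5¢): balance = 30¢
Coin 3 (quarter, 25¢): balance = 55¢
All coins inserted, balance 55¢ < price 85¢ → REFUND 55¢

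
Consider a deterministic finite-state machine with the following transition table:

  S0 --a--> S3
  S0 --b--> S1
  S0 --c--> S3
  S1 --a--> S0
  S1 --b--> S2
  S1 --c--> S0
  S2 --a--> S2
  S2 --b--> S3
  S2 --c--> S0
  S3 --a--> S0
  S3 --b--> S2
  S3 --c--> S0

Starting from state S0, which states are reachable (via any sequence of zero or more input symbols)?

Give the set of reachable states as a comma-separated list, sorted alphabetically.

BFS from S0:
  visit S0: S0--a-->S3 (new), S0--b-->S1 (new), S0--c-->S3 (seen)
  visit S3: S3--a-->S0 (seen), S3--b-->S2 (new), S3--c-->S0 (seen)
  visit S1: S1--a-->S0 (seen), S1--b-->S2 (seen), S1--c-->S0 (seen)
  visit S2: S2--a-->S2 (seen), S2--b-->S3 (seen), S2--c-->S0 (seen)

Answer: S0, S1, S2, S3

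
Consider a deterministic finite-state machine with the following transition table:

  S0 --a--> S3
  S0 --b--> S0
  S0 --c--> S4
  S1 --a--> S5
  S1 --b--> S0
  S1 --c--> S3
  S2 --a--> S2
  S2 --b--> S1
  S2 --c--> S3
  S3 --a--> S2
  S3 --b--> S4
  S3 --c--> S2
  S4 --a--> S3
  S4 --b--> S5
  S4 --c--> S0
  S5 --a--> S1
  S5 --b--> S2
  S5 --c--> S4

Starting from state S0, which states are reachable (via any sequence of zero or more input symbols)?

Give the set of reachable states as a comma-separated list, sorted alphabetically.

BFS from S0:
  visit S0: S0--a-->S3 (new), S0--b-->S0 (seen), S0--c-->S4 (new)
  visit S3: S3--a-->S2 (new), S3--b-->S4 (seen), S3--c-->S2 (seen)
  visit S4: S4--a-->S3 (seen), S4--b-->S5 (new), S4--c-->S0 (seen)
  visit S2: S2--a-->S2 (seen), S2--b-->S1 (new), S2--c-->S3 (seen)
  visit S5: S5--a-->S1 (seen), S5--b-->S2 (seen), S5--c-->S4 (seen)
  visit S1: S1--a-->S5 (seen), S1--b-->S0 (seen), S1--c-->S3 (seen)

Answer: S0, S1, S2, S3, S4, S5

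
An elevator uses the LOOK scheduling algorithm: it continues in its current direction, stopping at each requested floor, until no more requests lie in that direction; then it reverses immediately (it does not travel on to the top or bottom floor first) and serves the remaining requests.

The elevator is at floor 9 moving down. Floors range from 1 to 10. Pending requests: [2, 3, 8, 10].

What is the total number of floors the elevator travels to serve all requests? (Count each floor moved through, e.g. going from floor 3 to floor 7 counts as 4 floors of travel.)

Answer: 15

Derivation:
Start at floor 9 moving down, LOOK stop order: [8, 3, 2, 10]
  9 → 8: |8-9| = 1, total = 1
  8 → 3: |3-8| = 5, total = 6
  3 → 2: |2-3| = 1, total = 7
  2 → 10: |10-2| = 8, total = 15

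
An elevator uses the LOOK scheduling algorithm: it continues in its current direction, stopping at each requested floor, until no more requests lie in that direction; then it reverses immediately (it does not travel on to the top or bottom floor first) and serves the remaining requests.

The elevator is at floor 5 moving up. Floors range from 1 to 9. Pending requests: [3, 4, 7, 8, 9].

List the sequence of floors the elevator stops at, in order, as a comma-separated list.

Answer: 7, 8, 9, 4, 3

Derivation:
Current: 5, moving UP
Serve above first (ascending): [7, 8, 9]
Then reverse, serve below (descending): [4, 3]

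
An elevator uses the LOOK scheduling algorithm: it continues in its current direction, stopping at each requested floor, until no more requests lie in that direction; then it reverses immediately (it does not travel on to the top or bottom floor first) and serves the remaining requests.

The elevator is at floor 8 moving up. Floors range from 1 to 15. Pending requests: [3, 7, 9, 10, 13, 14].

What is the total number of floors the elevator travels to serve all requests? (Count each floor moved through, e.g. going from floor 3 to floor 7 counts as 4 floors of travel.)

Answer: 17

Derivation:
Start at floor 8 moving up, LOOK stop order: [9, 10, 13, 14, 7, 3]
  8 → 9: |9-8| = 1, total = 1
  9 → 10: |10-9| = 1, total = 2
  10 → 13: |13-10| = 3, total = 5
  13 → 14: |14-13| = 1, total = 6
  14 → 7: |7-14| = 7, total = 13
  7 → 3: |3-7| = 4, total = 17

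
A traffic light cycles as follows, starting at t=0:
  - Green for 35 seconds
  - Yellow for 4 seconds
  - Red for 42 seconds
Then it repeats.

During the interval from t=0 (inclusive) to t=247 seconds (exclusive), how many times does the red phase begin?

Cycle = 35+4+42 = 81s
red phase starts at t = k*81 + 39 for k=0,1,2,...
Need k*81+39 < 247 → k < 2.568
k ∈ {0, ..., 2} → 3 starts

Answer: 3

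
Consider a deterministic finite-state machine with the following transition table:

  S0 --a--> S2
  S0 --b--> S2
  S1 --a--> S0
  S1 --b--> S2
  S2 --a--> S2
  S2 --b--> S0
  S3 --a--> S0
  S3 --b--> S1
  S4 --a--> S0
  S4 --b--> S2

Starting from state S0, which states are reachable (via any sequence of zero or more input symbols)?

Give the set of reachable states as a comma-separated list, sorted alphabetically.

BFS from S0:
  visit S0: S0--a-->S2 (new), S0--b-->S2 (seen)
  visit S2: S2--a-->S2 (seen), S2--b-->S0 (seen)

Answer: S0, S2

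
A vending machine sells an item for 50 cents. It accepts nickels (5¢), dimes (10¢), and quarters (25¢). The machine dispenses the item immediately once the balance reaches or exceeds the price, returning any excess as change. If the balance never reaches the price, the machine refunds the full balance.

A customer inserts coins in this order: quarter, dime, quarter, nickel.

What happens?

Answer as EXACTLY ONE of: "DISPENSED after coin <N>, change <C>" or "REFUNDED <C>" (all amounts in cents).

Price: 50¢
Coin 1 (quarter, 25¢): balance = 25¢
Coin 2 (dime, 10¢): balance = 35¢
Coin 3 (quarter, 25¢): balance = 60¢
  → balance >= price → DISPENSE, change = 60 - 50 = 10¢

Answer: DISPENSED after coin 3, change 10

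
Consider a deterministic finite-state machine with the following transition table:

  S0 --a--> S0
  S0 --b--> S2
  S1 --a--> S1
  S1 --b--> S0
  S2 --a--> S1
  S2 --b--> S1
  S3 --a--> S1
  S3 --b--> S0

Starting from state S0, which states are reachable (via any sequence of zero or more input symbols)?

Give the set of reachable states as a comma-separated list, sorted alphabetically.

Answer: S0, S1, S2

Derivation:
BFS from S0:
  visit S0: S0--a-->S0 (seen), S0--b-->S2 (new)
  visit S2: S2--a-->S1 (new), S2--b-->S1 (seen)
  visit S1: S1--a-->S1 (seen), S1--b-->S0 (seen)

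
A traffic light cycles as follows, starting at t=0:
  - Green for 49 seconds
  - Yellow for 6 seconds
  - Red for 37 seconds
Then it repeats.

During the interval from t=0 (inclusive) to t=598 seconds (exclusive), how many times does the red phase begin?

Cycle = 49+6+37 = 92s
red phase starts at t = k*92 + 55 for k=0,1,2,...
Need k*92+55 < 598 → k < 5.902
k ∈ {0, ..., 5} → 6 starts

Answer: 6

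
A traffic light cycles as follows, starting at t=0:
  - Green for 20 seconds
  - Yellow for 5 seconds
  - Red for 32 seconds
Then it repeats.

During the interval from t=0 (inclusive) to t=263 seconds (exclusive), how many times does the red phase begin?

Cycle = 20+5+32 = 57s
red phase starts at t = k*57 + 25 for k=0,1,2,...
Need k*57+25 < 263 → k < 4.175
k ∈ {0, ..., 4} → 5 starts

Answer: 5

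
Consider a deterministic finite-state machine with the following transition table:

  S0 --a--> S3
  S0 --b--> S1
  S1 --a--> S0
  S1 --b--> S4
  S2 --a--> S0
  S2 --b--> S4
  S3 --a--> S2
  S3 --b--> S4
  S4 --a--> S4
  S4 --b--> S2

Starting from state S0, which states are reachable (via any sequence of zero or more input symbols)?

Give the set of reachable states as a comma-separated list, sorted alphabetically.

Answer: S0, S1, S2, S3, S4

Derivation:
BFS from S0:
  visit S0: S0--a-->S3 (new), S0--b-->S1 (new)
  visit S3: S3--a-->S2 (new), S3--b-->S4 (new)
  visit S1: S1--a-->S0 (seen), S1--b-->S4 (seen)
  visit S2: S2--a-->S0 (seen), S2--b-->S4 (seen)
  visit S4: S4--a-->S4 (seen), S4--b-->S2 (seen)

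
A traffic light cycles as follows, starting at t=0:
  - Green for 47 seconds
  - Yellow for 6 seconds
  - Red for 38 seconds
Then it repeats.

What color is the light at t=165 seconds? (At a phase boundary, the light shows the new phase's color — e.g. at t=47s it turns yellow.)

Cycle length = 47 + 6 + 38 = 91s
t = 165, phase_t = 165 mod 91 = 74
74 >= 53 → RED

Answer: red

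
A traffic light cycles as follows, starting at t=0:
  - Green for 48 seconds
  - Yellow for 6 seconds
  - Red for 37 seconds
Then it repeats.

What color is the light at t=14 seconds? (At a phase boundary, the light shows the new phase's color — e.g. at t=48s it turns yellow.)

Cycle length = 48 + 6 + 37 = 91s
t = 14, phase_t = 14 mod 91 = 14
14 < 48 (green end) → GREEN

Answer: green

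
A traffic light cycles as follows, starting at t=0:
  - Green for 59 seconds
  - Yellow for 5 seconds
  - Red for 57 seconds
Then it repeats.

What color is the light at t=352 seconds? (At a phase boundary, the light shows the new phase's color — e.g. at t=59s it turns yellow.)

Cycle length = 59 + 5 + 57 = 121s
t = 352, phase_t = 352 mod 121 = 110
110 >= 64 → RED

Answer: red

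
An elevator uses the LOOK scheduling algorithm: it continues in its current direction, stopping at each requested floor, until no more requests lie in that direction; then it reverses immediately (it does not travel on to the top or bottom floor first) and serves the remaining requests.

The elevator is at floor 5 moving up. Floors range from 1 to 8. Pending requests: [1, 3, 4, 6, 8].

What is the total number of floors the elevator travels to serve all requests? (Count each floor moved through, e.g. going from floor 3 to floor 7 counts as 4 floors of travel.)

Start at floor 5 moving up, LOOK stop order: [6, 8, 4, 3, 1]
  5 → 6: |6-5| = 1, total = 1
  6 → 8: |8-6| = 2, total = 3
  8 → 4: |4-8| = 4, total = 7
  4 → 3: |3-4| = 1, total = 8
  3 → 1: |1-3| = 2, total = 10

Answer: 10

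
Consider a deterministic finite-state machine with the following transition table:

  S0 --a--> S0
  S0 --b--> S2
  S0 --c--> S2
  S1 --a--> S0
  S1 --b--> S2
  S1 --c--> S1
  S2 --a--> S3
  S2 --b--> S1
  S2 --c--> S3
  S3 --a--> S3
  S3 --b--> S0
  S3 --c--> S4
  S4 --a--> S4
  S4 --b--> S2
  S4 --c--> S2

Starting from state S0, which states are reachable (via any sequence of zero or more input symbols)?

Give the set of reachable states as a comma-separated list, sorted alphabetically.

BFS from S0:
  visit S0: S0--a-->S0 (seen), S0--b-->S2 (new), S0--c-->S2 (seen)
  visit S2: S2--a-->S3 (new), S2--b-->S1 (new), S2--c-->S3 (seen)
  visit S3: S3--a-->S3 (seen), S3--b-->S0 (seen), S3--c-->S4 (new)
  visit S1: S1--a-->S0 (seen), S1--b-->S2 (seen), S1--c-->S1 (seen)
  visit S4: S4--a-->S4 (seen), S4--b-->S2 (seen), S4--c-->S2 (seen)

Answer: S0, S1, S2, S3, S4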